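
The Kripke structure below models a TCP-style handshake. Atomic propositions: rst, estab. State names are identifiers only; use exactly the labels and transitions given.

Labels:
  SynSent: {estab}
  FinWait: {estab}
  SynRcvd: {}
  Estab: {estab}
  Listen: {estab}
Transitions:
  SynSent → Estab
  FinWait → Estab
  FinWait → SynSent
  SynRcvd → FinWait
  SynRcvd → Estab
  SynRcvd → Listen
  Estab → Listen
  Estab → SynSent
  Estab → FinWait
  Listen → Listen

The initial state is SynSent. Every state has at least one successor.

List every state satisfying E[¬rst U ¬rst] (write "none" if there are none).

{SynSent, FinWait, SynRcvd, Estab, Listen}

States satisfying ¬rst: {SynSent, FinWait, SynRcvd, Estab, Listen}.
States satisfying E[¬rst U ¬rst]: {SynSent, FinWait, SynRcvd, Estab, Listen}.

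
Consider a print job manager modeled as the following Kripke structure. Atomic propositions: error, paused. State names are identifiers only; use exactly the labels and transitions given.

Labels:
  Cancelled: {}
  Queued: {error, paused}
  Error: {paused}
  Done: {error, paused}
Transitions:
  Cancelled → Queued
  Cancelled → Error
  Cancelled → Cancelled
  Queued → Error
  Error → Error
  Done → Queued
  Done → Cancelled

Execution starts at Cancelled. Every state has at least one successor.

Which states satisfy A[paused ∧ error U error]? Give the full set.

{Queued, Done}

States satisfying paused ∧ error: {Queued, Done}.
States satisfying error: {Queued, Done}.
States satisfying A[paused ∧ error U error]: {Queued, Done}.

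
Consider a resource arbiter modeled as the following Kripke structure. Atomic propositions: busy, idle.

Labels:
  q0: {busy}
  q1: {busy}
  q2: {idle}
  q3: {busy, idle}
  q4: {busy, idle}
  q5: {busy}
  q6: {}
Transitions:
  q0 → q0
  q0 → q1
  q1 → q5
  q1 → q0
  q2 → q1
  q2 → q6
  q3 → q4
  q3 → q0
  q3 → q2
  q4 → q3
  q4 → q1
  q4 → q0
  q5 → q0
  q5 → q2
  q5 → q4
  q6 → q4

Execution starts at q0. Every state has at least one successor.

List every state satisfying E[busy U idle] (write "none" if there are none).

States satisfying busy: {q0, q1, q3, q4, q5}.
States satisfying idle: {q2, q3, q4}.
States satisfying E[busy U idle]: {q0, q1, q2, q3, q4, q5}.

{q0, q1, q2, q3, q4, q5}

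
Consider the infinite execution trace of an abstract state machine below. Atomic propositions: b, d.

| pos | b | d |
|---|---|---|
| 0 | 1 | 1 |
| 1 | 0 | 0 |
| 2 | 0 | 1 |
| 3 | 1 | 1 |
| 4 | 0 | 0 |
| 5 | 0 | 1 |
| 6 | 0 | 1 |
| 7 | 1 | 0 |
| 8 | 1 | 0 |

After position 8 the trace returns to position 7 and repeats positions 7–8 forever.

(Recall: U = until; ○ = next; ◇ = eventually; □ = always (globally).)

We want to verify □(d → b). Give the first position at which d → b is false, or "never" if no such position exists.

2

Check d → b at each position in order: 0 ✓, 1 ✓.
At position 2 the labels are {d}, so d → b is false there. This is the first violation.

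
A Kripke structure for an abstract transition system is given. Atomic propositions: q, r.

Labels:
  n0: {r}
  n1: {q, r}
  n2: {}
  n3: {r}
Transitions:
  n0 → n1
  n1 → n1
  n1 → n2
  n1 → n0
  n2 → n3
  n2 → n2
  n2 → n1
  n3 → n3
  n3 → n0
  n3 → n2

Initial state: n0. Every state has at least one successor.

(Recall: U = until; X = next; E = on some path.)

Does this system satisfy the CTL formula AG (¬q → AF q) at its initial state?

Does not hold

States satisfying ¬q → AF q: {n0, n1}.
States satisfying AG (¬q → AF q): ∅.
n2 is reachable from n0 and violates ¬q → AF q, so AG fails at n0.
n0 ∉ Sat(AG (¬q → AF q)).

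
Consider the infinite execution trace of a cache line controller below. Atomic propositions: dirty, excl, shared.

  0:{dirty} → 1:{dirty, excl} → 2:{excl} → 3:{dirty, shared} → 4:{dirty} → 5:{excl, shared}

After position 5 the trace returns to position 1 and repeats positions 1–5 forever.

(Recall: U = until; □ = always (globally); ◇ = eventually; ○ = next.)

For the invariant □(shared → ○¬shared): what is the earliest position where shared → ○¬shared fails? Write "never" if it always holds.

shared → ○¬shared holds at every position 0..5, and those are all the positions the trace ever visits, so the invariant □(shared → ○¬shared) is never violated.

never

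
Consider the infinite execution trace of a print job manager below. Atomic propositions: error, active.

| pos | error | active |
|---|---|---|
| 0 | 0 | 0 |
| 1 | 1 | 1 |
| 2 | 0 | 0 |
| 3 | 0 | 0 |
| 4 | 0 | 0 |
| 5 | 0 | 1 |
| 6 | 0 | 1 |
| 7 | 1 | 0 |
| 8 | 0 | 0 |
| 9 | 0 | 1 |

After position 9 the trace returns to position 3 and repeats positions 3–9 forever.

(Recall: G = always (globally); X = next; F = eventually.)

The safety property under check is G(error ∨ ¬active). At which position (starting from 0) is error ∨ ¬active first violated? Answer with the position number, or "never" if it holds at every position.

5

Check error ∨ ¬active at each position in order: 0 ✓, 1 ✓, 2 ✓, 3 ✓, 4 ✓.
At position 5 the labels are {active}, so error ∨ ¬active is false there. This is the first violation.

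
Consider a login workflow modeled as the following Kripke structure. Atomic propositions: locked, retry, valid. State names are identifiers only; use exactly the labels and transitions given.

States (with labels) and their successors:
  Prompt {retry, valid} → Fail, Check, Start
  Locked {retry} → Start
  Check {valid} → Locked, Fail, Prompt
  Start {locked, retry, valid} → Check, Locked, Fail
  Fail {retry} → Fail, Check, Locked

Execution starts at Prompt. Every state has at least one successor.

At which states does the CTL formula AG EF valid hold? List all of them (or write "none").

States satisfying EF valid: {Prompt, Locked, Check, Start, Fail}.
States satisfying AG EF valid: {Prompt, Locked, Check, Start, Fail}.

{Prompt, Locked, Check, Start, Fail}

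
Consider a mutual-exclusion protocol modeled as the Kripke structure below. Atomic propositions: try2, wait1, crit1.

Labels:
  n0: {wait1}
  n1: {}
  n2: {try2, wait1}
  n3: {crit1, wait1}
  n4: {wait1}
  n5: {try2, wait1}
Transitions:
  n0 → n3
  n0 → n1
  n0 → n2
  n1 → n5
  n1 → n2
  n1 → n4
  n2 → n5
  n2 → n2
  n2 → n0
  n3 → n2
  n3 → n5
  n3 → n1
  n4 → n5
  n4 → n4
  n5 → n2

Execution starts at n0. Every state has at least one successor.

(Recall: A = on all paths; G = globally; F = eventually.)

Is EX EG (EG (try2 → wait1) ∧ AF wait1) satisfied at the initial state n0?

Yes

States satisfying EG (EG (try2 → wait1) ∧ AF wait1): {n0, n1, n2, n3, n4, n5}.
States satisfying EX EG (EG (try2 → wait1) ∧ AF wait1): {n0, n1, n2, n3, n4, n5}.
n0 ∈ Sat(EX EG (EG (try2 → wait1) ∧ AF wait1)).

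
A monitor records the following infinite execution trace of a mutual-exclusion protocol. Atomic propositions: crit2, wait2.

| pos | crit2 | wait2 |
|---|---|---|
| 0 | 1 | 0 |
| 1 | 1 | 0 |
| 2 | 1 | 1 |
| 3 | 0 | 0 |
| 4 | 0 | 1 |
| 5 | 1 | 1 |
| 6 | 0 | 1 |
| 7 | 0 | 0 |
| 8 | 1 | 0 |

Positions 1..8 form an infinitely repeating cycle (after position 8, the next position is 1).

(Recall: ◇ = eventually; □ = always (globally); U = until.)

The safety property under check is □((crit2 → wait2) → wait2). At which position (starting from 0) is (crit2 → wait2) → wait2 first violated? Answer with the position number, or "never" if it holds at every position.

3

Check (crit2 → wait2) → wait2 at each position in order: 0 ✓, 1 ✓, 2 ✓.
At position 3 the labels are {}, so (crit2 → wait2) → wait2 is false there. This is the first violation.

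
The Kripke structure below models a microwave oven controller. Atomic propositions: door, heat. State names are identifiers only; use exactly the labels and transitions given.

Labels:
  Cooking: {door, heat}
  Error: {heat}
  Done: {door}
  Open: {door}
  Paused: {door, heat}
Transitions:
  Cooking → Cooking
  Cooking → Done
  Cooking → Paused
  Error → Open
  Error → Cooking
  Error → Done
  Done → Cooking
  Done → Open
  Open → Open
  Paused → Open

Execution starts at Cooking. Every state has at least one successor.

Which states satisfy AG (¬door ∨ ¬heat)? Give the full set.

States satisfying ¬door ∨ ¬heat: {Error, Done, Open}.
States satisfying AG (¬door ∨ ¬heat): {Open}.

{Open}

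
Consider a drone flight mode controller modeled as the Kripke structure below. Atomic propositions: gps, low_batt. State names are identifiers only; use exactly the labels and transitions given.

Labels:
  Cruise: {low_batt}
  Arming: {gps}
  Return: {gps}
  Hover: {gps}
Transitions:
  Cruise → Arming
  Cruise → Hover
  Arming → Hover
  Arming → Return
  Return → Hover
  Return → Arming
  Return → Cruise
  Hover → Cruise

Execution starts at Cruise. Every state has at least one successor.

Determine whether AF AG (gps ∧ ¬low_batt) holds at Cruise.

States satisfying AG (gps ∧ ¬low_batt): ∅.
States satisfying AF AG (gps ∧ ¬low_batt): ∅.
There is a path from Cruise along which AG (gps ∧ ¬low_batt) never holds.
Cruise ∉ Sat(AF AG (gps ∧ ¬low_batt)).

Violated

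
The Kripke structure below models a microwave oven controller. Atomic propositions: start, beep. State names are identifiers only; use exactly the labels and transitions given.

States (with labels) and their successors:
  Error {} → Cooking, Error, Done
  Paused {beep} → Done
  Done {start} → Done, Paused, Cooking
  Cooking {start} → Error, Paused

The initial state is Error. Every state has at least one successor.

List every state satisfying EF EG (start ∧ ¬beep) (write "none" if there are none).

States satisfying EG (start ∧ ¬beep): {Done}.
States satisfying EF EG (start ∧ ¬beep): {Error, Paused, Done, Cooking}.

{Error, Paused, Done, Cooking}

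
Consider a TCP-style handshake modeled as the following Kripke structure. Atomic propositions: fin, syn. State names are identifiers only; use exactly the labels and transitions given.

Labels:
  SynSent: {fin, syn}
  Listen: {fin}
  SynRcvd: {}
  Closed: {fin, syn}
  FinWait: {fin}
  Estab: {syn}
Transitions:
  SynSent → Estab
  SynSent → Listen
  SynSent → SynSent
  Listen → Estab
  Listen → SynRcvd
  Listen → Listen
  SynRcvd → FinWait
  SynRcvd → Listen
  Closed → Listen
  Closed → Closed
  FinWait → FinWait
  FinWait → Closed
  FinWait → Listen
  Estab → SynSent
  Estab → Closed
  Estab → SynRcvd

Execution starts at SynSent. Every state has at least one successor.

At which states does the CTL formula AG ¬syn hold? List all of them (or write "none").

none

States satisfying ¬syn: {Listen, SynRcvd, FinWait}.
States satisfying AG ¬syn: ∅.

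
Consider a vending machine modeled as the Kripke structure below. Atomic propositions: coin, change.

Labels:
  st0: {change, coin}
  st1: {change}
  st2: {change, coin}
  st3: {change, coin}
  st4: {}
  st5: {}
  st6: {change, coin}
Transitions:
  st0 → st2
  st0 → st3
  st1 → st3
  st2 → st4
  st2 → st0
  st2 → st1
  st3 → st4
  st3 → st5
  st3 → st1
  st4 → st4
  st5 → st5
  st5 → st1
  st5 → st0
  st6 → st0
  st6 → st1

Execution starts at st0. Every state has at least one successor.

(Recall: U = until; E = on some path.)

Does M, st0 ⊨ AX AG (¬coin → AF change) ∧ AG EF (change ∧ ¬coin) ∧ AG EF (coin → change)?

States satisfying AG (¬coin → AF change): ∅.
States satisfying AX AG (¬coin → AF change): ∅.
States satisfying EF (change ∧ ¬coin): {st0, st1, st2, st3, st5, st6}.
States satisfying AG EF (change ∧ ¬coin): ∅.
States satisfying AX AG (¬coin → AF change) ∧ AG EF (change ∧ ¬coin): ∅.
States satisfying EF (coin → change): {st0, st1, st2, st3, st4, st5, st6}.
States satisfying AG EF (coin → change): {st0, st1, st2, st3, st4, st5, st6}.
States satisfying AX AG (¬coin → AF change) ∧ AG EF (change ∧ ¬coin) ∧ AG EF (coin → change): ∅.
st0 ∉ Sat(AX AG (¬coin → AF change) ∧ AG EF (change ∧ ¬coin) ∧ AG EF (coin → change)).

Does not hold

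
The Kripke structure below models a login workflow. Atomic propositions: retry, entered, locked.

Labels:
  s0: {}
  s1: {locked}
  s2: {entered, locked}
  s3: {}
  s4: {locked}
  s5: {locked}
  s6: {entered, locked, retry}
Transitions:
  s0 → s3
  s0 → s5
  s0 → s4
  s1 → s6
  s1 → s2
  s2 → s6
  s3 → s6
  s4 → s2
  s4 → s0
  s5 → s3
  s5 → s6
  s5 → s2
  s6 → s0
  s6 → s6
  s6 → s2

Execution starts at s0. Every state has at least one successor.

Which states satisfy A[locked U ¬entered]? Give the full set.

States satisfying locked: {s1, s2, s4, s5, s6}.
States satisfying ¬entered: {s0, s1, s3, s4, s5}.
States satisfying A[locked U ¬entered]: {s0, s1, s3, s4, s5}.

{s0, s1, s3, s4, s5}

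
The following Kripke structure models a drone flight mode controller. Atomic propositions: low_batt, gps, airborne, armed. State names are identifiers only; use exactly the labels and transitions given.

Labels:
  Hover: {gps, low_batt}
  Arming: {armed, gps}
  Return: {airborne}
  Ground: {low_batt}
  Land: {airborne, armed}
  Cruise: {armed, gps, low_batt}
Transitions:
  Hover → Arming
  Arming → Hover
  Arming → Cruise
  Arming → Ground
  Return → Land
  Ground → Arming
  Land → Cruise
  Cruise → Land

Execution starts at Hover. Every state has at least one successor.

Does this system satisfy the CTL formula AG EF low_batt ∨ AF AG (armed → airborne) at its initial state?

States satisfying EF low_batt: {Hover, Arming, Return, Ground, Land, Cruise}.
States satisfying AG EF low_batt: {Hover, Arming, Return, Ground, Land, Cruise}.
States satisfying AG (armed → airborne): ∅.
States satisfying AF AG (armed → airborne): ∅.
States satisfying AG EF low_batt ∨ AF AG (armed → airborne): {Hover, Arming, Return, Ground, Land, Cruise}.
Hover ∈ Sat(AG EF low_batt ∨ AF AG (armed → airborne)).

Yes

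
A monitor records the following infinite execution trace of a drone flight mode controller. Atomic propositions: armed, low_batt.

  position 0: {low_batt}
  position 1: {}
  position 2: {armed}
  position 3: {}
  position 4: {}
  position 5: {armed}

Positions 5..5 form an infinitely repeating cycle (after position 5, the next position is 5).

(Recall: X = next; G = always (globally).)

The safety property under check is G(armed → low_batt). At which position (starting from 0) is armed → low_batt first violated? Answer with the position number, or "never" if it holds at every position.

2

Check armed → low_batt at each position in order: 0 ✓, 1 ✓.
At position 2 the labels are {armed}, so armed → low_batt is false there. This is the first violation.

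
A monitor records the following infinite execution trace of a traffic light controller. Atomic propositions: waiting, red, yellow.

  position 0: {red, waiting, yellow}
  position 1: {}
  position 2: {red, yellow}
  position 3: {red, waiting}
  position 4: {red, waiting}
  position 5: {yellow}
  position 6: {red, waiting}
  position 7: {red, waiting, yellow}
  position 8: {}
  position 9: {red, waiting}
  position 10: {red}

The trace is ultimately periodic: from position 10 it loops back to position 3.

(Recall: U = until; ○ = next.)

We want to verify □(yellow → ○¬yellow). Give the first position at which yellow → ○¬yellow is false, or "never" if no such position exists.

yellow → ○¬yellow holds at every position 0..10, and those are all the positions the trace ever visits, so the invariant □(yellow → ○¬yellow) is never violated.

never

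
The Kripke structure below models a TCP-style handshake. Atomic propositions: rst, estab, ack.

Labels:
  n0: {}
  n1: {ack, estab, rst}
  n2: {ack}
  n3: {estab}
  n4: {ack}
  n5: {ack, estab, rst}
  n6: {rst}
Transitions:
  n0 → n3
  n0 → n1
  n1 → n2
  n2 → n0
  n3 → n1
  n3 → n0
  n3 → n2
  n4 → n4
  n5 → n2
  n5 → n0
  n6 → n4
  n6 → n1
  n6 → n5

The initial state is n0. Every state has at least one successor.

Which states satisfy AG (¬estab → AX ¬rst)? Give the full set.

{n4}

States satisfying ¬estab → AX ¬rst: {n1, n2, n3, n4, n5}.
States satisfying AG (¬estab → AX ¬rst): {n4}.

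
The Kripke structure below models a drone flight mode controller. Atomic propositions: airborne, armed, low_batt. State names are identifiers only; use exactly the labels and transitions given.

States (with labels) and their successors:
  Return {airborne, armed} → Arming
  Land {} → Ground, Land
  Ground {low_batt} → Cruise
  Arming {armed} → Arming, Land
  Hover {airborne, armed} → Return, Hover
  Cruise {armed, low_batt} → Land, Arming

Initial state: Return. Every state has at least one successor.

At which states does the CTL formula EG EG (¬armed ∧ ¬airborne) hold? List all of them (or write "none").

States satisfying EG (¬armed ∧ ¬airborne): {Land}.
States satisfying EG EG (¬armed ∧ ¬airborne): {Land}.

{Land}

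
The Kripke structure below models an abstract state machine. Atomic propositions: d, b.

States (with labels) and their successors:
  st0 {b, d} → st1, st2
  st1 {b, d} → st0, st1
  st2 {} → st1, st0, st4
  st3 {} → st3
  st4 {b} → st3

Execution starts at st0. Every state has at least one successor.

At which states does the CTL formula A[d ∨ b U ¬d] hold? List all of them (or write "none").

{st2, st3, st4}

States satisfying d ∨ b: {st0, st1, st4}.
States satisfying ¬d: {st2, st3, st4}.
States satisfying A[d ∨ b U ¬d]: {st2, st3, st4}.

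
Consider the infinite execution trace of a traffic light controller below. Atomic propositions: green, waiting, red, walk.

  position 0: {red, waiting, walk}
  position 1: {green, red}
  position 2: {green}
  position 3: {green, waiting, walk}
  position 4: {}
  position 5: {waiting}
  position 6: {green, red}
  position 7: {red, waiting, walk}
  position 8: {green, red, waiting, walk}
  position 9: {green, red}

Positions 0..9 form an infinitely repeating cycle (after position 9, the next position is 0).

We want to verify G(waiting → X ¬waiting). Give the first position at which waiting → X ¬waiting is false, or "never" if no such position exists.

7

Check waiting → X ¬waiting at each position in order: 0 ✓, 1 ✓, 2 ✓, 3 ✓, 4 ✓, 5 ✓, 6 ✓.
At position 7 the labels are {red, waiting, walk} and the next position 8 has {green, red, waiting, walk}, so waiting → X ¬waiting is false there. This is the first violation.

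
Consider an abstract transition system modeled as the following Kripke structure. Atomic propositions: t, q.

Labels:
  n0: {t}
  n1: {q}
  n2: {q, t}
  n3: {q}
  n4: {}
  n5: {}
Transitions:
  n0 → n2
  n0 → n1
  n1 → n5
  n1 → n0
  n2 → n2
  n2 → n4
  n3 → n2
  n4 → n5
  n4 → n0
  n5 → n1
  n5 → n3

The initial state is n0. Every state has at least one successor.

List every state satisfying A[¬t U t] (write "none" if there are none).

States satisfying ¬t: {n1, n3, n4, n5}.
States satisfying t: {n0, n2}.
States satisfying A[¬t U t]: {n0, n2, n3}.

{n0, n2, n3}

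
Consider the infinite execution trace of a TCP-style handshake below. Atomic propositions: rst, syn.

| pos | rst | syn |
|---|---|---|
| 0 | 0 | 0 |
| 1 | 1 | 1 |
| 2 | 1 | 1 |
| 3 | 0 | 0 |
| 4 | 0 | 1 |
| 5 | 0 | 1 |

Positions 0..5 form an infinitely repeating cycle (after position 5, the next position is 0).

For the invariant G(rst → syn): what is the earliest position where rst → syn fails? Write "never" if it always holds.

never

rst → syn holds at every position 0..5, and those are all the positions the trace ever visits, so the invariant G(rst → syn) is never violated.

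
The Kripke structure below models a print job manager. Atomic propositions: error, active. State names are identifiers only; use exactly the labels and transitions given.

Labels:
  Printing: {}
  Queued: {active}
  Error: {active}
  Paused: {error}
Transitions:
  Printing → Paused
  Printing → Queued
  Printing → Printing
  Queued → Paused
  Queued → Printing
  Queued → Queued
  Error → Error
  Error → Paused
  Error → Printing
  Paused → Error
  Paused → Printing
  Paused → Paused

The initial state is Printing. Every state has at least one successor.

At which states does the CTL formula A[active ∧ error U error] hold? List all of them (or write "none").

{Paused}

States satisfying active ∧ error: ∅.
States satisfying error: {Paused}.
States satisfying A[active ∧ error U error]: {Paused}.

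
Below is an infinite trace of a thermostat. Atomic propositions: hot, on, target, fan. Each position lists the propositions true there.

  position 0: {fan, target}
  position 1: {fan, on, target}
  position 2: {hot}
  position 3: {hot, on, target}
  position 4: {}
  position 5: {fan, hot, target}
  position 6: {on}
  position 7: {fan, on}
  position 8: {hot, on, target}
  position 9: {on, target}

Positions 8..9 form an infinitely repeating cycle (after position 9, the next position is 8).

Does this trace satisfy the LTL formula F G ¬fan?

Holds

G ¬fan holds at position 8, which is reachable from 0, so F G ¬fan holds.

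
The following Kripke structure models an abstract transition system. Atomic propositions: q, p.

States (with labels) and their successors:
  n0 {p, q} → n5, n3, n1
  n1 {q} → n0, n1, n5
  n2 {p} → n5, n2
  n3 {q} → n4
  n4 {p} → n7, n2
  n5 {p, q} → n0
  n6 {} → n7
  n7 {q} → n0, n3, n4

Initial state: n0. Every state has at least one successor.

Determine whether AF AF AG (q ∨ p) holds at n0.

Satisfied

States satisfying AF AG (q ∨ p): {n0, n1, n2, n3, n4, n5, n6, n7}.
States satisfying AF AF AG (q ∨ p): {n0, n1, n2, n3, n4, n5, n6, n7}.
n0 ∈ Sat(AF AF AG (q ∨ p)).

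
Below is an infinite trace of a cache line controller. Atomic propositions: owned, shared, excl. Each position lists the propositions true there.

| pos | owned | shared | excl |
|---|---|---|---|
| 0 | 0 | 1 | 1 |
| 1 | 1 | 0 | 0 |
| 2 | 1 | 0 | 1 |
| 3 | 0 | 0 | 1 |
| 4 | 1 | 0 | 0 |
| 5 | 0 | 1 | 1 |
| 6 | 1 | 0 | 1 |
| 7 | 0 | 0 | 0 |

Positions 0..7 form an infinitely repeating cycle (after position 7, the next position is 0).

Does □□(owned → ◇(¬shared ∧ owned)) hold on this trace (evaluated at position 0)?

□(owned → ◇(¬shared ∧ owned)) holds at every position 0..7, and those are all positions ever visited, so □□(owned → ◇(¬shared ∧ owned)) holds.

Holds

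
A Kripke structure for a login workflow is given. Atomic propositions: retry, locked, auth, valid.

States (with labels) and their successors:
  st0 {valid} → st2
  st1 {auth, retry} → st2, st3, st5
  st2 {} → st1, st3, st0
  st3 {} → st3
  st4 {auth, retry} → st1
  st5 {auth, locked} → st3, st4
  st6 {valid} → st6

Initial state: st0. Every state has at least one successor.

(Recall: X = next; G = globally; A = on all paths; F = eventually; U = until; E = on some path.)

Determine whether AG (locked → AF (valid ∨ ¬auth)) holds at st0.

States satisfying locked → AF (valid ∨ ¬auth): {st0, st1, st2, st3, st4, st6}.
States satisfying AG (locked → AF (valid ∨ ¬auth)): {st3, st6}.
st5 is reachable from st0 and violates locked → AF (valid ∨ ¬auth), so AG fails at st0.
st0 ∉ Sat(AG (locked → AF (valid ∨ ¬auth))).

Violated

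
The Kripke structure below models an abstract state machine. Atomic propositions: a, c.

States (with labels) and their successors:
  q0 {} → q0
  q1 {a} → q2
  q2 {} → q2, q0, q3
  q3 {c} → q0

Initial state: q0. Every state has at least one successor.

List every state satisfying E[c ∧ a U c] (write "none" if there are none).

{q3}

States satisfying c ∧ a: ∅.
States satisfying c: {q3}.
States satisfying E[c ∧ a U c]: {q3}.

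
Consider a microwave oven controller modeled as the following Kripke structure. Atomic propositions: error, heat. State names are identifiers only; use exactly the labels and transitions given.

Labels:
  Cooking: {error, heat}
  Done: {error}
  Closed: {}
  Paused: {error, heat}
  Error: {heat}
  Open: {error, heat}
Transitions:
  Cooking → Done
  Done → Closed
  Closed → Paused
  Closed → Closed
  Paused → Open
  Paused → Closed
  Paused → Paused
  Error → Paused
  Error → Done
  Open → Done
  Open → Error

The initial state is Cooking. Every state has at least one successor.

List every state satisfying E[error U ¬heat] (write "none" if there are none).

{Cooking, Done, Closed, Paused, Open}

States satisfying error: {Cooking, Done, Paused, Open}.
States satisfying ¬heat: {Done, Closed}.
States satisfying E[error U ¬heat]: {Cooking, Done, Closed, Paused, Open}.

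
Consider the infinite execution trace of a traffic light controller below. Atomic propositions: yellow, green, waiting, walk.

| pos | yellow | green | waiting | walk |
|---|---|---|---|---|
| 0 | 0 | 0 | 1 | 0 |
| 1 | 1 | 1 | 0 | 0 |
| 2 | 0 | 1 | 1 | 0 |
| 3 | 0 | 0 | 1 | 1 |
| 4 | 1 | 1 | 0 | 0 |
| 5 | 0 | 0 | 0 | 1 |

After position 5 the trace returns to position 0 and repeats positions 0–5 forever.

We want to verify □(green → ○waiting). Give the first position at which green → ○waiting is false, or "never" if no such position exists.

4

Check green → ○waiting at each position in order: 0 ✓, 1 ✓, 2 ✓, 3 ✓.
At position 4 the labels are {green, yellow} and the next position 5 has {walk}, so green → ○waiting is false there. This is the first violation.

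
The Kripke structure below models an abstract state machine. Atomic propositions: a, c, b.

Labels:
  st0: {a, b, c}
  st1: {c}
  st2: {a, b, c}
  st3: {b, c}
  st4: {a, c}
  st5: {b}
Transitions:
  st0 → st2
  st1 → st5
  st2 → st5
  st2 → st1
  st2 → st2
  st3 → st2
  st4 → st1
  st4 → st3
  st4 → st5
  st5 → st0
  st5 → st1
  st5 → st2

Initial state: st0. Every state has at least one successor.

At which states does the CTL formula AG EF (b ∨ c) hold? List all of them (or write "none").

{st0, st1, st2, st3, st4, st5}

States satisfying EF (b ∨ c): {st0, st1, st2, st3, st4, st5}.
States satisfying AG EF (b ∨ c): {st0, st1, st2, st3, st4, st5}.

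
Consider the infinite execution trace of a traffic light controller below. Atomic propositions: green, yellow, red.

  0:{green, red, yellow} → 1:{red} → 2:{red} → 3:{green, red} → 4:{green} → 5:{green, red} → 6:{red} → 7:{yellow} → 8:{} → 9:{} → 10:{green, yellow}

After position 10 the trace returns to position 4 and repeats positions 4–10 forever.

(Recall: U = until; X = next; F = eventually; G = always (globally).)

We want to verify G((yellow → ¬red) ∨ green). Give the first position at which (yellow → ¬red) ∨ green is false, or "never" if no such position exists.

never

(yellow → ¬red) ∨ green holds at every position 0..10, and those are all the positions the trace ever visits, so the invariant G((yellow → ¬red) ∨ green) is never violated.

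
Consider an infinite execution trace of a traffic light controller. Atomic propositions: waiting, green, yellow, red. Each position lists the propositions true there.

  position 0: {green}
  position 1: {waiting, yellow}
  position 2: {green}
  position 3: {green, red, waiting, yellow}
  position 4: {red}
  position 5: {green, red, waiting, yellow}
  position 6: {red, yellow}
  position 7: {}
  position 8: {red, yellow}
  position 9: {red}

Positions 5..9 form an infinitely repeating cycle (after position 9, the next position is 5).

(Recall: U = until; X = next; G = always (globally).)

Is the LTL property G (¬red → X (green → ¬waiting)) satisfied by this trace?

¬red → X (green → ¬waiting) must hold at every position from 0 onward. It fails at position 2, so G (¬red → X (green → ¬waiting)) is false.
Positions where ¬red holds: 0, 1, 2, 7.
Check X (green → ¬waiting) at each: 0→ok, 1→ok, 2→fails, 7→ok.

Violated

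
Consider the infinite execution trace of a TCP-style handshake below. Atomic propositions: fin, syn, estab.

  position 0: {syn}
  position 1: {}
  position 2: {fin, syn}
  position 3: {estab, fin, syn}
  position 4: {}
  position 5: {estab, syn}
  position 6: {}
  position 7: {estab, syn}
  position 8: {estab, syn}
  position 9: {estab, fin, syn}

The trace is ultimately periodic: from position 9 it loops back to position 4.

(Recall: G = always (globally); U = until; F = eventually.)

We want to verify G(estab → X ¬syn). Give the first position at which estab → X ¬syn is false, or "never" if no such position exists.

7

Check estab → X ¬syn at each position in order: 0 ✓, 1 ✓, 2 ✓, 3 ✓, 4 ✓, 5 ✓, 6 ✓.
At position 7 the labels are {estab, syn} and the next position 8 has {estab, syn}, so estab → X ¬syn is false there. This is the first violation.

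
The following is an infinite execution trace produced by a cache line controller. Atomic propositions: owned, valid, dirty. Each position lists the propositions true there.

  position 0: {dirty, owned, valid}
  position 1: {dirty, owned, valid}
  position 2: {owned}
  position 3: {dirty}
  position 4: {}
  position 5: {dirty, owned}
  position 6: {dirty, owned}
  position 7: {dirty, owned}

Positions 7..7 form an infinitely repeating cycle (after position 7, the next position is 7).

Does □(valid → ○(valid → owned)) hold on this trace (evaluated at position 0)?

Satisfied

valid → ○(valid → owned) holds at every position 0..7, and those are all positions ever visited, so □(valid → ○(valid → owned)) holds.
Positions where valid holds: 0, 1.
Check ○(valid → owned) at each: 0→ok, 1→ok.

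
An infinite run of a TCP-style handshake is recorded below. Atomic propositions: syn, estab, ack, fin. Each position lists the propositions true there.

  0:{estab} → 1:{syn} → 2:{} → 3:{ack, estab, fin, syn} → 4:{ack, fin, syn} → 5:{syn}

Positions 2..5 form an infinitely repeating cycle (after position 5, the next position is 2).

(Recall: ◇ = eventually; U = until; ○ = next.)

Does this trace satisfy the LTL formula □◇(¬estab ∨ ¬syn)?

Satisfied

◇(¬estab ∨ ¬syn) holds at every position 0..5, and those are all positions ever visited, so □◇(¬estab ∨ ¬syn) holds.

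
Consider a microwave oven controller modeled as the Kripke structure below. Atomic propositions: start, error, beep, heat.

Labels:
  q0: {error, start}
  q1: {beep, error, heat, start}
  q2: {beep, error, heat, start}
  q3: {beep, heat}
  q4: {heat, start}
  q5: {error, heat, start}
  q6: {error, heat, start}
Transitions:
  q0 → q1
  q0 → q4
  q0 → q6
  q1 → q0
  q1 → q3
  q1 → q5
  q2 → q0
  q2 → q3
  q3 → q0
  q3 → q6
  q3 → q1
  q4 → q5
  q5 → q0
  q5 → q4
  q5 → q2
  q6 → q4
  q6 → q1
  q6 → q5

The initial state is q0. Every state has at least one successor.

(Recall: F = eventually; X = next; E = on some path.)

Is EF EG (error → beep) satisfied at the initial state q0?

Yes

States satisfying EG (error → beep): {q1, q2, q3}.
States satisfying EF EG (error → beep): {q0, q1, q2, q3, q4, q5, q6}.
Some path from q0 reaches a state where EG (error → beep) holds.
q0 ∈ Sat(EF EG (error → beep)).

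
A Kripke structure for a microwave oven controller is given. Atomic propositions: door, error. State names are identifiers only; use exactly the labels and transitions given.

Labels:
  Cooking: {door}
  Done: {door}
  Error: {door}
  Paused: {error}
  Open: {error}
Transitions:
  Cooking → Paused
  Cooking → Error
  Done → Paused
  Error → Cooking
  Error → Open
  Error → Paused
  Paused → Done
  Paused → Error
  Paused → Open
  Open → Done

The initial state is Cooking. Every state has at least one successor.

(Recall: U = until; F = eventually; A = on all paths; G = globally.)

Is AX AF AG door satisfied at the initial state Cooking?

Violated

States satisfying AF AG door: ∅.
States satisfying AX AF AG door: ∅.
Cooking ∉ Sat(AX AF AG door).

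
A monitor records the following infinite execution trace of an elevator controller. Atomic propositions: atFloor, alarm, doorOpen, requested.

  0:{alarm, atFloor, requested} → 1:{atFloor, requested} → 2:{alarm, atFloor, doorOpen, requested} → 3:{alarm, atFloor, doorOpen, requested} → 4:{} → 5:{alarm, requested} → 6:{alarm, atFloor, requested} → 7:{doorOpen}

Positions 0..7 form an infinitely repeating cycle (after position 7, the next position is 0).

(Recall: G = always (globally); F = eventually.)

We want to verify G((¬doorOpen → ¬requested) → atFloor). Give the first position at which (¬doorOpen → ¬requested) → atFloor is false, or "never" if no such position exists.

Check (¬doorOpen → ¬requested) → atFloor at each position in order: 0 ✓, 1 ✓, 2 ✓, 3 ✓.
At position 4 the labels are {}, so (¬doorOpen → ¬requested) → atFloor is false there. This is the first violation.

4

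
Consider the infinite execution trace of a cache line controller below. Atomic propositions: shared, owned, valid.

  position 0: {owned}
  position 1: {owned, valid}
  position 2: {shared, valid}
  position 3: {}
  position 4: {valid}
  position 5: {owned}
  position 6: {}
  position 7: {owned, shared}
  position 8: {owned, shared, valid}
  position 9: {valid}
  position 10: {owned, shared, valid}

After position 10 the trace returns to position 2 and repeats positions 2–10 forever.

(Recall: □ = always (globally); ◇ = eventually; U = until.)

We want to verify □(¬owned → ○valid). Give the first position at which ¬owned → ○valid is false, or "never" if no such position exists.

Check ¬owned → ○valid at each position in order: 0 ✓, 1 ✓.
At position 2 the labels are {shared, valid} and the next position 3 has {}, so ¬owned → ○valid is false there. This is the first violation.

2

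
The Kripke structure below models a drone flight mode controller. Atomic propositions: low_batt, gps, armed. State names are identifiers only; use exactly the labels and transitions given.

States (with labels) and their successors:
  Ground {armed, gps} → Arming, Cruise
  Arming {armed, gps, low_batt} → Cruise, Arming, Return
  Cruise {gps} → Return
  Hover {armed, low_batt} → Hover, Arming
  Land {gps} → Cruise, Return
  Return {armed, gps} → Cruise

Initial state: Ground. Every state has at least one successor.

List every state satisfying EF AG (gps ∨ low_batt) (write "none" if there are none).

{Ground, Arming, Cruise, Hover, Land, Return}

States satisfying AG (gps ∨ low_batt): {Ground, Arming, Cruise, Hover, Land, Return}.
States satisfying EF AG (gps ∨ low_batt): {Ground, Arming, Cruise, Hover, Land, Return}.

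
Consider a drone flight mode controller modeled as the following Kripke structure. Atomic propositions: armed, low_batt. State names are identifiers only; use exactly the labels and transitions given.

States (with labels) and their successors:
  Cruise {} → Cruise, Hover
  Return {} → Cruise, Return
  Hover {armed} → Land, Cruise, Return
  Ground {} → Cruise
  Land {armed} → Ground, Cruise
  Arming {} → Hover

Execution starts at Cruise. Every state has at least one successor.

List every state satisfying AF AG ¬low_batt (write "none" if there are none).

States satisfying AG ¬low_batt: {Cruise, Return, Hover, Ground, Land, Arming}.
States satisfying AF AG ¬low_batt: {Cruise, Return, Hover, Ground, Land, Arming}.

{Cruise, Return, Hover, Ground, Land, Arming}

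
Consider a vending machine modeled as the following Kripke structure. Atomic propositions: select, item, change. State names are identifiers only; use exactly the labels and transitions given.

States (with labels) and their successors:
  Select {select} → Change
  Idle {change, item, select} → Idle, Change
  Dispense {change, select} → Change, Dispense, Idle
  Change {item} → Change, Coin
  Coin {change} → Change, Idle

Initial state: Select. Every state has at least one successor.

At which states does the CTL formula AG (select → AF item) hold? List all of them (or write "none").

{Select, Idle, Change, Coin}

States satisfying select → AF item: {Select, Idle, Change, Coin}.
States satisfying AG (select → AF item): {Select, Idle, Change, Coin}.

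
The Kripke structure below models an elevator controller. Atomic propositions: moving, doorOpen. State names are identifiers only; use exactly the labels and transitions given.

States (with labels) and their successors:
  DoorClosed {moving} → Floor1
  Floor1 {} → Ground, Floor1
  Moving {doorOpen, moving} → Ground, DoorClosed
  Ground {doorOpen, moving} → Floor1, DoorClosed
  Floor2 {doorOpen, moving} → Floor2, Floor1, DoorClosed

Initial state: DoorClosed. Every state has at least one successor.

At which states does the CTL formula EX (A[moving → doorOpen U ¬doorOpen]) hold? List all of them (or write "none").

States satisfying A[moving → doorOpen U ¬doorOpen]: {DoorClosed, Floor1, Moving, Ground}.
States satisfying EX (A[moving → doorOpen U ¬doorOpen]): {DoorClosed, Floor1, Moving, Ground, Floor2}.

{DoorClosed, Floor1, Moving, Ground, Floor2}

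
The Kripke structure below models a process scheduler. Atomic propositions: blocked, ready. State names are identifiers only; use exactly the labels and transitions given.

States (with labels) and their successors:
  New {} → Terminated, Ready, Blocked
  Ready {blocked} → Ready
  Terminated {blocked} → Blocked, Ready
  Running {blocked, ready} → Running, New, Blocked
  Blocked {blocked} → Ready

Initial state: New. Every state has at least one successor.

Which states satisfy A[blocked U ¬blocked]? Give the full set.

{New}

States satisfying blocked: {Ready, Terminated, Running, Blocked}.
States satisfying ¬blocked: {New}.
States satisfying A[blocked U ¬blocked]: {New}.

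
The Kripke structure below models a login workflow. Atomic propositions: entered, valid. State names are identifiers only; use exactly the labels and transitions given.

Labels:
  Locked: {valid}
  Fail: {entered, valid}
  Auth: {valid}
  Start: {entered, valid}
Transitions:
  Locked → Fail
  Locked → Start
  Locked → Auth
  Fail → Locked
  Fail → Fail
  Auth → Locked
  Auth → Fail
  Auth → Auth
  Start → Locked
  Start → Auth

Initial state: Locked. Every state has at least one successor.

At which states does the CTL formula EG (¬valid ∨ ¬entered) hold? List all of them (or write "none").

States satisfying ¬valid ∨ ¬entered: {Locked, Auth}.
States satisfying EG (¬valid ∨ ¬entered): {Locked, Auth}.

{Locked, Auth}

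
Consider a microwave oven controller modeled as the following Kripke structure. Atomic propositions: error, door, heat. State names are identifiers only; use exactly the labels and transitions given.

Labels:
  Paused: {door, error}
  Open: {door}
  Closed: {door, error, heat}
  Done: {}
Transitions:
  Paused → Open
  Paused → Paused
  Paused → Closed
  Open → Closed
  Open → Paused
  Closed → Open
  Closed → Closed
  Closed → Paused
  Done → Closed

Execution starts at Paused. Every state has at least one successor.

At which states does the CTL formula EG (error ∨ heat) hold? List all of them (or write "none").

{Paused, Closed}

States satisfying error ∨ heat: {Paused, Closed}.
States satisfying EG (error ∨ heat): {Paused, Closed}.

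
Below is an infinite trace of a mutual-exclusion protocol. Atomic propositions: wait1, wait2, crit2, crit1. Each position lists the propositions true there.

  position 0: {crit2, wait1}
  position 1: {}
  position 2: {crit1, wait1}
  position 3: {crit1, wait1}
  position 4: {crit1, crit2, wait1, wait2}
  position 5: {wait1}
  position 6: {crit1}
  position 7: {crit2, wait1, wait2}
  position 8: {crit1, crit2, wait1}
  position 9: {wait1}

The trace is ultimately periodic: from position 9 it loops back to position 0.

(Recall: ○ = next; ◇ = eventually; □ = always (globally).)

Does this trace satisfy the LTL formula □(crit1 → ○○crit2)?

crit1 → ○○crit2 must hold at every position from 0 onward. It fails at position 3, so □(crit1 → ○○crit2) is false.
Positions where crit1 holds: 2, 3, 4, 6, 8.
Check ○○crit2 at each: 2→ok, 3→fails, 4→fails, 6→ok, 8→ok.

No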